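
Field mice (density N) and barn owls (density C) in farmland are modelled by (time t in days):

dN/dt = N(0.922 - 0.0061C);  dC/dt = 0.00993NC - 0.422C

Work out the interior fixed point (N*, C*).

N* ≈ 42.5, C* ≈ 151

Set dC/dt = 0 with C > 0: 0.00993N - 0.422 = 0, so N* = 0.422/0.00993 = 42.5.
Set dN/dt = 0 with N > 0: 0.922 - 0.0061C = 0, so C* = 0.922/0.0061 = 151.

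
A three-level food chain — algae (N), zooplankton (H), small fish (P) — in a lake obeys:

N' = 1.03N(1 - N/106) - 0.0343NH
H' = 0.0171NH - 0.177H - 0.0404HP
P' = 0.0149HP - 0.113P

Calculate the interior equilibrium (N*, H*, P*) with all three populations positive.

From dP/dt = 0: 0.0149H* = 0.113, so H* = 7.58.
From dN/dt = 0: 1.03(1 - N*/106) = 0.0343·7.58, giving N* = 106·(1 - 0.253) = 79.2.
From dH/dt = 0: 0.0171·79.2 - 0.177 = 0.0404P*, so P* = 1.18/0.0404 = 29.2.

N* ≈ 79.2, H* ≈ 7.58, P* ≈ 29.2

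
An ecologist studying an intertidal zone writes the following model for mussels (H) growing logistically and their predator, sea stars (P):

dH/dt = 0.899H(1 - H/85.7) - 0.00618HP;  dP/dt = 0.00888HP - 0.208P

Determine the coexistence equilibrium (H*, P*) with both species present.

From dP/dt = 0 with P > 0: 0.00888H* = 0.208, so H* = 23.4.
Substitute into dH/dt = 0: 0.899(1 - 23.4/85.7) = 0.00618P*.
The bracket is 0.727, giving P* = 0.653/0.00618 = 106.

H* ≈ 23.4, P* ≈ 106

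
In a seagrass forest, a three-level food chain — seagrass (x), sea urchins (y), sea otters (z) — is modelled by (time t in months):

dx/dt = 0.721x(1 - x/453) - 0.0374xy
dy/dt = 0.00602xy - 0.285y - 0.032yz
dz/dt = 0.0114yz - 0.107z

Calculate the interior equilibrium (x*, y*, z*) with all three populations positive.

x* ≈ 232, y* ≈ 9.39, z* ≈ 34.8

From dz/dt = 0: 0.0114y* = 0.107, so y* = 9.39.
From dx/dt = 0: 0.721(1 - x*/453) = 0.0374·9.39, giving x* = 453·(1 - 0.487) = 232.
From dy/dt = 0: 0.00602·232 - 0.285 = 0.032z*, so z* = 1.11/0.032 = 34.8.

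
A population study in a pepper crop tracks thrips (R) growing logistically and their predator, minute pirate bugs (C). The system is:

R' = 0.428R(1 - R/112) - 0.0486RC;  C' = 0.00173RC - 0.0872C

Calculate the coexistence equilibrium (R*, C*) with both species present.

R* ≈ 50.4, C* ≈ 4.84

From dC/dt = 0 with C > 0: 0.00173R* = 0.0872, so R* = 50.4.
Substitute into dR/dt = 0: 0.428(1 - 50.4/112) = 0.0486C*.
The bracket is 0.55, giving C* = 0.235/0.0486 = 4.84.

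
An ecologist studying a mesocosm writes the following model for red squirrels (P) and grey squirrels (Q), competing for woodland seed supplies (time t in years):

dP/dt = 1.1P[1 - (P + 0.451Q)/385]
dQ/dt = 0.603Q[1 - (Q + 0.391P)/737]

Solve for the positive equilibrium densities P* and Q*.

P* ≈ 63.9, Q* ≈ 712

Setting both brackets to zero gives the nullclines P + 0.451Q = 385 and 0.391P + Q = 737.
Substituting Q = 737 - 0.391P into the first: P(1 - 0.451·0.391) = 385 - 0.451·737.
So P* = 52.6/0.824 = 63.9, and then Q* = 737 - 0.391·63.9 = 712.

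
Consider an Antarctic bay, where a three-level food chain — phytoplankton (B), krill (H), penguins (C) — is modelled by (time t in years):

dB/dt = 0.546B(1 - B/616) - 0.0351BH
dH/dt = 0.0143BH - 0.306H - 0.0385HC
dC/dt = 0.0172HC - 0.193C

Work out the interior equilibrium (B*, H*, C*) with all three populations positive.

B* ≈ 172, H* ≈ 11.2, C* ≈ 55.8

From dC/dt = 0: 0.0172H* = 0.193, so H* = 11.2.
From dB/dt = 0: 0.546(1 - B*/616) = 0.0351·11.2, giving B* = 616·(1 - 0.721) = 172.
From dH/dt = 0: 0.0143·172 - 0.306 = 0.0385C*, so C* = 2.15/0.0385 = 55.8.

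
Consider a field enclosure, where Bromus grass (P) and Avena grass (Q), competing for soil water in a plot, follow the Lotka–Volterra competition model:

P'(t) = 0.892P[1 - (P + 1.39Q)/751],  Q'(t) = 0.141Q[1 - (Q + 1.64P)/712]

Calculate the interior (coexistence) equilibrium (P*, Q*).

Setting both brackets to zero gives the nullclines P + 1.39Q = 751 and 1.64P + Q = 712.
Substituting Q = 712 - 1.64P into the first: P(1 - 1.39·1.64) = 751 - 1.39·712.
So P* = -239/-1.28 = 187, and then Q* = 712 - 1.64·187 = 406.

P* ≈ 187, Q* ≈ 406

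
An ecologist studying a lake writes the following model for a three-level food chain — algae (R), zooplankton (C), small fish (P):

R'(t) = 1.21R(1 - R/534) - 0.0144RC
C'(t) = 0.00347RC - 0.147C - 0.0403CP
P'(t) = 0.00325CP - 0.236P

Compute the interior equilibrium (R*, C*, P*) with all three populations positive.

R* ≈ 72.5, C* ≈ 72.6, P* ≈ 2.6

From dP/dt = 0: 0.00325C* = 0.236, so C* = 72.6.
From dR/dt = 0: 1.21(1 - R*/534) = 0.0144·72.6, giving R* = 534·(1 - 0.864) = 72.5.
From dC/dt = 0: 0.00347·72.5 - 0.147 = 0.0403P*, so P* = 0.105/0.0403 = 2.6.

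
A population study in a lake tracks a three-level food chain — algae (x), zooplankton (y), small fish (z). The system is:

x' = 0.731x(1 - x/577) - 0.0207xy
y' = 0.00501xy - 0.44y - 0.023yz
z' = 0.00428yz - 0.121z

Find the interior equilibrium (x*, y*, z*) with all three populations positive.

From dz/dt = 0: 0.00428y* = 0.121, so y* = 28.3.
From dx/dt = 0: 0.731(1 - x*/577) = 0.0207·28.3, giving x* = 577·(1 - 0.801) = 115.
From dy/dt = 0: 0.00501·115 - 0.44 = 0.023z*, so z* = 0.137/0.023 = 5.94.

x* ≈ 115, y* ≈ 28.3, z* ≈ 5.94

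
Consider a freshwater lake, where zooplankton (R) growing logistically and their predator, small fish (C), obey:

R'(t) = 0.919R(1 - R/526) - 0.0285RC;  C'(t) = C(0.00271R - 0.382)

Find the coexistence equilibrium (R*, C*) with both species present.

R* ≈ 141, C* ≈ 23.6

From dC/dt = 0 with C > 0: 0.00271R* = 0.382, so R* = 141.
Substitute into dR/dt = 0: 0.919(1 - 141/526) = 0.0285C*.
The bracket is 0.732, giving C* = 0.673/0.0285 = 23.6.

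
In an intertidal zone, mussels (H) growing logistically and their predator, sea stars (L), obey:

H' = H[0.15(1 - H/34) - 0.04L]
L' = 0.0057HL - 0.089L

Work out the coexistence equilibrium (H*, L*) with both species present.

H* ≈ 15.6, L* ≈ 2.03

From dL/dt = 0 with L > 0: 0.0057H* = 0.089, so H* = 15.6.
Substitute into dH/dt = 0: 0.15(1 - 15.6/34) = 0.04L*.
The bracket is 0.541, giving L* = 0.0811/0.04 = 2.03.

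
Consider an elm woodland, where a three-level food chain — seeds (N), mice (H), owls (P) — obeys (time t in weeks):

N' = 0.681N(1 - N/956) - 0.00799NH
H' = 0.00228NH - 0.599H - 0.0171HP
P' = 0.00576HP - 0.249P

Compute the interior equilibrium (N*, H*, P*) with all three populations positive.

N* ≈ 471, H* ≈ 43.2, P* ≈ 27.8

From dP/dt = 0: 0.00576H* = 0.249, so H* = 43.2.
From dN/dt = 0: 0.681(1 - N*/956) = 0.00799·43.2, giving N* = 956·(1 - 0.507) = 471.
From dH/dt = 0: 0.00228·471 - 0.599 = 0.0171P*, so P* = 0.475/0.0171 = 27.8.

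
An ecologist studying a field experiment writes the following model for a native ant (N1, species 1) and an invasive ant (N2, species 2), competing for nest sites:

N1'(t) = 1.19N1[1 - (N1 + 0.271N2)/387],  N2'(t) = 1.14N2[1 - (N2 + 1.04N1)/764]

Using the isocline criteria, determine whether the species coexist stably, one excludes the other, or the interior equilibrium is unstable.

Compare the nullcline intercepts: K1/α12 = 387/0.271 = 1430 > K2 = 764; K2/α21 = 764/1.04 = 735 > K1 = 387.
Since both inequalities hold, each species can invade when rare, so the interior equilibrium is stable.

stable coexistence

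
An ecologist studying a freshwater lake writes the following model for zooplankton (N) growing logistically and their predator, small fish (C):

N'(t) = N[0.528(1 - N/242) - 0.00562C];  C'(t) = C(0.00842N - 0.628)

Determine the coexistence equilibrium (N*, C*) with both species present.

N* ≈ 74.6, C* ≈ 65

From dC/dt = 0 with C > 0: 0.00842N* = 0.628, so N* = 74.6.
Substitute into dN/dt = 0: 0.528(1 - 74.6/242) = 0.00562C*.
The bracket is 0.692, giving C* = 0.365/0.00562 = 65.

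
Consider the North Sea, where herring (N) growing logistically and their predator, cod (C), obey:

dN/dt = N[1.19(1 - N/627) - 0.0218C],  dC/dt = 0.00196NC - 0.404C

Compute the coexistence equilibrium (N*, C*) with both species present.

N* ≈ 206, C* ≈ 36.6

From dC/dt = 0 with C > 0: 0.00196N* = 0.404, so N* = 206.
Substitute into dN/dt = 0: 1.19(1 - 206/627) = 0.0218C*.
The bracket is 0.671, giving C* = 0.799/0.0218 = 36.6.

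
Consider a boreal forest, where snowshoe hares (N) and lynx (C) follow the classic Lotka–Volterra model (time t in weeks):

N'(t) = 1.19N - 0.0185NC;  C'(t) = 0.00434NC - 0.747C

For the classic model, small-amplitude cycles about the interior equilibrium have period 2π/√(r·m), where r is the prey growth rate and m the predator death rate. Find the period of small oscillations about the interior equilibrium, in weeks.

Here r = 1.19 and m = 0.747, so r·m = 0.889.
ω = √0.889 = 0.943 per week, hence T = 2π/ω ≈ 6.66 weeks.

T ≈ 6.66 weeks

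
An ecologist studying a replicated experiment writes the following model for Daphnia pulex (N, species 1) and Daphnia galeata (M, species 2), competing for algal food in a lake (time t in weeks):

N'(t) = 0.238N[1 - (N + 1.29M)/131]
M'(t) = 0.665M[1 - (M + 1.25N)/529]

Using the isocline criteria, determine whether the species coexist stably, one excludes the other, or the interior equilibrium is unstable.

species 2 excludes species 1

Compare the nullcline intercepts: K1/α12 = 131/1.29 = 102 < K2 = 529; K2/α21 = 529/1.25 = 423 > K1 = 131.
Since the inequalities point opposite ways, species 2 can invade but species 1 cannot.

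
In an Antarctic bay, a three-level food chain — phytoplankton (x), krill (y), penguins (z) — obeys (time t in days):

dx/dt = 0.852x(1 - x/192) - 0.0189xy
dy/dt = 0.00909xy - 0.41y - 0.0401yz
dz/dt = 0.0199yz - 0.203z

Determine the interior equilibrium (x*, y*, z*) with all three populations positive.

x* ≈ 149, y* ≈ 10.2, z* ≈ 23.4

From dz/dt = 0: 0.0199y* = 0.203, so y* = 10.2.
From dx/dt = 0: 0.852(1 - x*/192) = 0.0189·10.2, giving x* = 192·(1 - 0.226) = 149.
From dy/dt = 0: 0.00909·149 - 0.41 = 0.0401z*, so z* = 0.94/0.0401 = 23.4.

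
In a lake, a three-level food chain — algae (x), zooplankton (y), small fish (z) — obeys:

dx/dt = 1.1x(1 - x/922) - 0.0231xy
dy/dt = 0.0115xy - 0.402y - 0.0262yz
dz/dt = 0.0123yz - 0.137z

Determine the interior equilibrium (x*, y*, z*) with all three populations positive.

x* ≈ 706, y* ≈ 11.1, z* ≈ 295

From dz/dt = 0: 0.0123y* = 0.137, so y* = 11.1.
From dx/dt = 0: 1.1(1 - x*/922) = 0.0231·11.1, giving x* = 922·(1 - 0.234) = 706.
From dy/dt = 0: 0.0115·706 - 0.402 = 0.0262z*, so z* = 7.72/0.0262 = 295.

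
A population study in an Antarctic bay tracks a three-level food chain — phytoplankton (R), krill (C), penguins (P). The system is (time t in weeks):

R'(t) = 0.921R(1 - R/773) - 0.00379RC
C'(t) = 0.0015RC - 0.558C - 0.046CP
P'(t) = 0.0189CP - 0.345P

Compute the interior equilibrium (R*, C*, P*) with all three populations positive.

From dP/dt = 0: 0.0189C* = 0.345, so C* = 18.3.
From dR/dt = 0: 0.921(1 - R*/773) = 0.00379·18.3, giving R* = 773·(1 - 0.0751) = 715.
From dC/dt = 0: 0.0015·715 - 0.558 = 0.046P*, so P* = 0.514/0.046 = 11.2.

R* ≈ 715, C* ≈ 18.3, P* ≈ 11.2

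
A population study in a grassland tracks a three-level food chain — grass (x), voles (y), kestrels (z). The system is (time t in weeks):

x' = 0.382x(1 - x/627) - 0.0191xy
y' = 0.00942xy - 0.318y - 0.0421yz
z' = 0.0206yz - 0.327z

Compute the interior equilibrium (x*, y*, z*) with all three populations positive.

x* ≈ 129, y* ≈ 15.9, z* ≈ 21.4

From dz/dt = 0: 0.0206y* = 0.327, so y* = 15.9.
From dx/dt = 0: 0.382(1 - x*/627) = 0.0191·15.9, giving x* = 627·(1 - 0.794) = 129.
From dy/dt = 0: 0.00942·129 - 0.318 = 0.0421z*, so z* = 0.901/0.0421 = 21.4.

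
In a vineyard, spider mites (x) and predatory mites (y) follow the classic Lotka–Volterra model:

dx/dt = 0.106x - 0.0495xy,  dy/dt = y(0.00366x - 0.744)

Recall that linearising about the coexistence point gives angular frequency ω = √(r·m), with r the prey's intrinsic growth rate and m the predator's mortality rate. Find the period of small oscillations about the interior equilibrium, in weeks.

T ≈ 22.4 weeks

Here r = 0.106 and m = 0.744, so r·m = 0.0789.
ω = √0.0789 = 0.281 per week, hence T = 2π/ω ≈ 22.4 weeks.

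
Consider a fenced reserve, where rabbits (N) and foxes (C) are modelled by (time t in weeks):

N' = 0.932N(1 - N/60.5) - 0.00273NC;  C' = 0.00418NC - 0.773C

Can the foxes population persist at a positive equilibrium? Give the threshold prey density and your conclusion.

The predator equation gives dC/dt > 0 only when N > 0.773/0.00418 = 185.
Without the predator, N → K = 60.5. Since 60.5 < 185, the predator cannot invade.

Threshold N = 185; K < 185, so no, the predator goes extinct.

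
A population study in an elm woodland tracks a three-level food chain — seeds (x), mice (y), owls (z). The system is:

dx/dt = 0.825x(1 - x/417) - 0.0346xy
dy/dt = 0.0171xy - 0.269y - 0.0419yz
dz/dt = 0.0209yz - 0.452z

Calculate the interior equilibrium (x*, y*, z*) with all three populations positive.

From dz/dt = 0: 0.0209y* = 0.452, so y* = 21.6.
From dx/dt = 0: 0.825(1 - x*/417) = 0.0346·21.6, giving x* = 417·(1 - 0.907) = 38.8.
From dy/dt = 0: 0.0171·38.8 - 0.269 = 0.0419z*, so z* = 0.394/0.0419 = 9.4.

x* ≈ 38.8, y* ≈ 21.6, z* ≈ 9.4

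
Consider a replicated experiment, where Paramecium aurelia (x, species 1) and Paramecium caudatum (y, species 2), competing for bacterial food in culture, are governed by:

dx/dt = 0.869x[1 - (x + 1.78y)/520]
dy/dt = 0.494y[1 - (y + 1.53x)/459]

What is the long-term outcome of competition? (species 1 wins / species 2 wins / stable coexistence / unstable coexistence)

unstable coexistence (outcome depends on initial conditions)

Compare the nullcline intercepts: K1/α12 = 520/1.78 = 292 < K2 = 459; K2/α21 = 459/1.53 = 300 < K1 = 520.
Since both are reversed, neither can invade when rare; the interior point is a saddle.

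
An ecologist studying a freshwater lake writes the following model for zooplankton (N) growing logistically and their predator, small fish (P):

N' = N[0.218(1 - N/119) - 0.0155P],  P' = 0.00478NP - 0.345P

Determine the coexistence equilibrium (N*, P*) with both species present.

From dP/dt = 0 with P > 0: 0.00478N* = 0.345, so N* = 72.2.
Substitute into dN/dt = 0: 0.218(1 - 72.2/119) = 0.0155P*.
The bracket is 0.393, giving P* = 0.0858/0.0155 = 5.53.

N* ≈ 72.2, P* ≈ 5.53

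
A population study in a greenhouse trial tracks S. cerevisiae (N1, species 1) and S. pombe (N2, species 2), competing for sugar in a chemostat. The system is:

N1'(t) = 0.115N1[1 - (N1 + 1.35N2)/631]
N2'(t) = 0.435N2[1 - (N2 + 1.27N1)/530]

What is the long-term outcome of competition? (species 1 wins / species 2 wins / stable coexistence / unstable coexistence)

unstable coexistence (outcome depends on initial conditions)

Compare the nullcline intercepts: K1/α12 = 631/1.35 = 467 < K2 = 530; K2/α21 = 530/1.27 = 417 < K1 = 631.
Since both are reversed, neither can invade when rare; the interior point is a saddle.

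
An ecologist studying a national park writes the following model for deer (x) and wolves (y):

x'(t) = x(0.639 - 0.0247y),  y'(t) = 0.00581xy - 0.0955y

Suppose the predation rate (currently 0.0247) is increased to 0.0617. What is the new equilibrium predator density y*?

At the interior fixed point, setting dx/dt = 0 with x > 0 fixes y* = (prey growth rate)/(xy coefficient) — independent of the other coefficients.
With the change, y* = 0.639/0.0617 = 10.4; it falls from 25.9.

y* ≈ 10.4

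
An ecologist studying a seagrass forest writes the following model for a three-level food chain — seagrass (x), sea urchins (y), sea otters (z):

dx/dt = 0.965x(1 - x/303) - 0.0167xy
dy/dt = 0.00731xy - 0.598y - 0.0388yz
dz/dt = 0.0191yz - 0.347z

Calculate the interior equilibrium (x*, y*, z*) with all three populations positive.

x* ≈ 208, y* ≈ 18.2, z* ≈ 23.7

From dz/dt = 0: 0.0191y* = 0.347, so y* = 18.2.
From dx/dt = 0: 0.965(1 - x*/303) = 0.0167·18.2, giving x* = 303·(1 - 0.314) = 208.
From dy/dt = 0: 0.00731·208 - 0.598 = 0.0388z*, so z* = 0.921/0.0388 = 23.7.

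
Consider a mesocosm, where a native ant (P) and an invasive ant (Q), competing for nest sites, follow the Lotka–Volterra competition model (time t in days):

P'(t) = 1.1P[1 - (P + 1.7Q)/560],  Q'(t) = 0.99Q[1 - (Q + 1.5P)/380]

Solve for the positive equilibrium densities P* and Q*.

P* ≈ 55.5, Q* ≈ 297

Setting both brackets to zero gives the nullclines P + 1.7Q = 560 and 1.5P + Q = 380.
Substituting Q = 380 - 1.5P into the first: P(1 - 1.7·1.5) = 560 - 1.7·380.
So P* = -86/-1.55 = 55.5, and then Q* = 380 - 1.5·55.5 = 297.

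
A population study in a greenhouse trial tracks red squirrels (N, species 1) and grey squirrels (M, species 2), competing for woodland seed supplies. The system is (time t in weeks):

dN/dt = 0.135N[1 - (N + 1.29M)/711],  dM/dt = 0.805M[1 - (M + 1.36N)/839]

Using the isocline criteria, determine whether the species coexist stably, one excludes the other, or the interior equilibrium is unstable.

Compare the nullcline intercepts: K1/α12 = 711/1.29 = 551 < K2 = 839; K2/α21 = 839/1.36 = 617 < K1 = 711.
Since both are reversed, neither can invade when rare; the interior point is a saddle.

unstable coexistence (outcome depends on initial conditions)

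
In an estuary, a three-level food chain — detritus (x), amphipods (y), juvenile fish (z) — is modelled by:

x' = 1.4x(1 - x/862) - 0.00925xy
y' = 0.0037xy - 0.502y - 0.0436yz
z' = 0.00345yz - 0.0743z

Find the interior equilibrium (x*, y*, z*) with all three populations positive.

From dz/dt = 0: 0.00345y* = 0.0743, so y* = 21.5.
From dx/dt = 0: 1.4(1 - x*/862) = 0.00925·21.5, giving x* = 862·(1 - 0.142) = 739.
From dy/dt = 0: 0.0037·739 - 0.502 = 0.0436z*, so z* = 2.23/0.0436 = 51.2.

x* ≈ 739, y* ≈ 21.5, z* ≈ 51.2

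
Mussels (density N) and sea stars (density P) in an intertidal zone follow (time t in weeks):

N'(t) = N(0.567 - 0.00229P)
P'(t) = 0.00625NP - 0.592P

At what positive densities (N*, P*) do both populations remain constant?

Set dP/dt = 0 with P > 0: 0.00625N - 0.592 = 0, so N* = 0.592/0.00625 = 94.7.
Set dN/dt = 0 with N > 0: 0.567 - 0.00229P = 0, so P* = 0.567/0.00229 = 248.

N* ≈ 94.7, P* ≈ 248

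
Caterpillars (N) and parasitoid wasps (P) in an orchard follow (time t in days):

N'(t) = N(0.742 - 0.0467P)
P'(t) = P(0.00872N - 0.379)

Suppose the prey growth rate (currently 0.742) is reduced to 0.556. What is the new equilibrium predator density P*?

P* ≈ 11.9

At the interior fixed point, setting dN/dt = 0 with N > 0 fixes P* = (prey growth rate)/(NP coefficient) — independent of the other coefficients.
With the change, P* = 0.556/0.0467 = 11.9; it falls from 15.9.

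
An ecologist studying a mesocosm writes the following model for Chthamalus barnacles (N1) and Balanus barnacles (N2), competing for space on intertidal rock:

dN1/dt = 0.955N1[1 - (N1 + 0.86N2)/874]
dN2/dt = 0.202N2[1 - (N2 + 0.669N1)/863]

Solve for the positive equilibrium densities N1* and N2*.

N1* ≈ 310, N2* ≈ 655

Setting both brackets to zero gives the nullclines N1 + 0.86N2 = 874 and 0.669N1 + N2 = 863.
Substituting N2 = 863 - 0.669N1 into the first: N1(1 - 0.86·0.669) = 874 - 0.86·863.
So N1* = 132/0.425 = 310, and then N2* = 863 - 0.669·310 = 655.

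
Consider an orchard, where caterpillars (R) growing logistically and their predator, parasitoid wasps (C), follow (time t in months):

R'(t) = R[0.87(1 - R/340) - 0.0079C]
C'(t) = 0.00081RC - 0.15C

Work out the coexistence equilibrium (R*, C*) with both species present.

From dC/dt = 0 with C > 0: 0.00081R* = 0.15, so R* = 185.
Substitute into dR/dt = 0: 0.87(1 - 185/340) = 0.0079C*.
The bracket is 0.455, giving C* = 0.396/0.0079 = 50.1.

R* ≈ 185, C* ≈ 50.1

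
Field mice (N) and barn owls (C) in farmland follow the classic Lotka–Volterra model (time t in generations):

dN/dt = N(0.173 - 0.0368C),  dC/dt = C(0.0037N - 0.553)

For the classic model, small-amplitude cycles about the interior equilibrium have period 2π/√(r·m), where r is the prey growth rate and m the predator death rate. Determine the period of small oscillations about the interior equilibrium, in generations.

T ≈ 20.3 generations

Here r = 0.173 and m = 0.553, so r·m = 0.0957.
ω = √0.0957 = 0.309 per generation, hence T = 2π/ω ≈ 20.3 generations.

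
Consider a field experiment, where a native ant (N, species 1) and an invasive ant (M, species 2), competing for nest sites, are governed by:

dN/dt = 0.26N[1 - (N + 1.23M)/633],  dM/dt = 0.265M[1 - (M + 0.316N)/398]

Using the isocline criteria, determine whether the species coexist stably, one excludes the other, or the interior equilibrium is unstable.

Compare the nullcline intercepts: K1/α12 = 633/1.23 = 515 > K2 = 398; K2/α21 = 398/0.316 = 1260 > K1 = 633.
Since both inequalities hold, each species can invade when rare, so the interior equilibrium is stable.

stable coexistence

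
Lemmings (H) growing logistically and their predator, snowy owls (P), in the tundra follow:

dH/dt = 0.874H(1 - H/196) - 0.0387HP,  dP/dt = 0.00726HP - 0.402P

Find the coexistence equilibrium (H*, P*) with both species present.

From dP/dt = 0 with P > 0: 0.00726H* = 0.402, so H* = 55.4.
Substitute into dH/dt = 0: 0.874(1 - 55.4/196) = 0.0387P*.
The bracket is 0.717, giving P* = 0.627/0.0387 = 16.2.

H* ≈ 55.4, P* ≈ 16.2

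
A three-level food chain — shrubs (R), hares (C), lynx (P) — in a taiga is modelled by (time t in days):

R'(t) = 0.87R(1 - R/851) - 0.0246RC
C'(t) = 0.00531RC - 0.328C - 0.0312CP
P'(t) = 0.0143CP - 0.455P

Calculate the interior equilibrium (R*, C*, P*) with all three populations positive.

From dP/dt = 0: 0.0143C* = 0.455, so C* = 31.8.
From dR/dt = 0: 0.87(1 - R*/851) = 0.0246·31.8, giving R* = 851·(1 - 0.9) = 85.4.
From dC/dt = 0: 0.00531·85.4 - 0.328 = 0.0312P*, so P* = 0.125/0.0312 = 4.02.

R* ≈ 85.4, C* ≈ 31.8, P* ≈ 4.02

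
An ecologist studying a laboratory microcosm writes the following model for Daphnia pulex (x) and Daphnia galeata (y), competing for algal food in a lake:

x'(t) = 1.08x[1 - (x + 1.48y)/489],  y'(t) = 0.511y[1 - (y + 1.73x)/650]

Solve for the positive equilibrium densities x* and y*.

x* ≈ 303, y* ≈ 126

Setting both brackets to zero gives the nullclines x + 1.48y = 489 and 1.73x + y = 650.
Substituting y = 650 - 1.73x into the first: x(1 - 1.48·1.73) = 489 - 1.48·650.
So x* = -473/-1.56 = 303, and then y* = 650 - 1.73·303 = 126.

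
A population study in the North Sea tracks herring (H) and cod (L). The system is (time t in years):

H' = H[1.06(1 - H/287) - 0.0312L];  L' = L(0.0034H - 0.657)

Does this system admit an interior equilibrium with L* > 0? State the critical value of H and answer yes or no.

The predator equation gives dL/dt > 0 only when H > 0.657/0.0034 = 193.
Without the predator, H → K = 287. Since 287 > 193, the predator can invade and persist.

Threshold H = 193; K > 193, so yes, the predator persists.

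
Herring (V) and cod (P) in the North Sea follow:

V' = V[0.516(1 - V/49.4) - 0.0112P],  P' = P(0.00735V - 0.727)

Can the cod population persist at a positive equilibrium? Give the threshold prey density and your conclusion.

The predator equation gives dP/dt > 0 only when V > 0.727/0.00735 = 98.9.
Without the predator, V → K = 49.4. Since 49.4 < 98.9, the predator cannot invade.

Threshold V = 98.9; K < 98.9, so no, the predator goes extinct.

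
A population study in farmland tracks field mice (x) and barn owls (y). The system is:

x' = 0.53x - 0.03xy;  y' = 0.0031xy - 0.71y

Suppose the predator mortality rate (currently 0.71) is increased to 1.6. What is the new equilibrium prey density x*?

x* ≈ 516

At the interior fixed point, setting dy/dt = 0 with y > 0 fixes x* = (predator death rate)/(xy coefficient) — independent of the other coefficients.
With the change, x* = 1.6/0.0031 = 516; it rises from 229.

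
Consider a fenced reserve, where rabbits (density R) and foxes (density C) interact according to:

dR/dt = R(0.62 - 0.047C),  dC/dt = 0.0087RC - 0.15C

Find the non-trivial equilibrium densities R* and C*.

R* ≈ 17.2, C* ≈ 13.2

Set dC/dt = 0 with C > 0: 0.0087R - 0.15 = 0, so R* = 0.15/0.0087 = 17.2.
Set dR/dt = 0 with R > 0: 0.62 - 0.047C = 0, so C* = 0.62/0.047 = 13.2.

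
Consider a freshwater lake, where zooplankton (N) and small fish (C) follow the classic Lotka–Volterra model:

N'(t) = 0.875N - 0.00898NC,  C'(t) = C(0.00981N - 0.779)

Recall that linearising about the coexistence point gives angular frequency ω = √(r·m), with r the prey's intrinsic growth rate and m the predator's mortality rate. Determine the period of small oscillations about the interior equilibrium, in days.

T ≈ 7.61 days

Here r = 0.875 and m = 0.779, so r·m = 0.682.
ω = √0.682 = 0.826 per day, hence T = 2π/ω ≈ 7.61 days.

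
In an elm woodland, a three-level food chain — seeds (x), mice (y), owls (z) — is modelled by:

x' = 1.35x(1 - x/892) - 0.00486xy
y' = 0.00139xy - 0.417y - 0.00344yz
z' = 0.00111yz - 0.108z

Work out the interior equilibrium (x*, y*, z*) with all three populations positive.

x* ≈ 580, y* ≈ 97.3, z* ≈ 113

From dz/dt = 0: 0.00111y* = 0.108, so y* = 97.3.
From dx/dt = 0: 1.35(1 - x*/892) = 0.00486·97.3, giving x* = 892·(1 - 0.35) = 580.
From dy/dt = 0: 0.00139·580 - 0.417 = 0.00344z*, so z* = 0.389/0.00344 = 113.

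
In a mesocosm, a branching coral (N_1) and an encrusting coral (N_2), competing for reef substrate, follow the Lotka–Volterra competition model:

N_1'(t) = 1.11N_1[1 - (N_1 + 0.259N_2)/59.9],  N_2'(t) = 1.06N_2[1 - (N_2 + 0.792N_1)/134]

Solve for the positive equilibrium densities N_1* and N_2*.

Setting both brackets to zero gives the nullclines N_1 + 0.259N_2 = 59.9 and 0.792N_1 + N_2 = 134.
Substituting N_2 = 134 - 0.792N_1 into the first: N_1(1 - 0.259·0.792) = 59.9 - 0.259·134.
So N_1* = 25.2/0.795 = 31.7, and then N_2* = 134 - 0.792·31.7 = 109.

N_1* ≈ 31.7, N_2* ≈ 109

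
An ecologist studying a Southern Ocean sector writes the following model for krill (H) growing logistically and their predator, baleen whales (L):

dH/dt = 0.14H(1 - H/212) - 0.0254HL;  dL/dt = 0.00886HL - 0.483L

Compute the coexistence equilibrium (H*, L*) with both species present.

From dL/dt = 0 with L > 0: 0.00886H* = 0.483, so H* = 54.5.
Substitute into dH/dt = 0: 0.14(1 - 54.5/212) = 0.0254L*.
The bracket is 0.743, giving L* = 0.104/0.0254 = 4.09.

H* ≈ 54.5, L* ≈ 4.09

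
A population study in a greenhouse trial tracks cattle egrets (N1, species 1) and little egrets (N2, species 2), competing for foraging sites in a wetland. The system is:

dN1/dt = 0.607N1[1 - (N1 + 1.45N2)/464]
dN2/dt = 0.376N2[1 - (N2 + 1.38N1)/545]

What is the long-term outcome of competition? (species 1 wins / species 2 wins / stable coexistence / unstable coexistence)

Compare the nullcline intercepts: K1/α12 = 464/1.45 = 320 < K2 = 545; K2/α21 = 545/1.38 = 395 < K1 = 464.
Since both are reversed, neither can invade when rare; the interior point is a saddle.

unstable coexistence (outcome depends on initial conditions)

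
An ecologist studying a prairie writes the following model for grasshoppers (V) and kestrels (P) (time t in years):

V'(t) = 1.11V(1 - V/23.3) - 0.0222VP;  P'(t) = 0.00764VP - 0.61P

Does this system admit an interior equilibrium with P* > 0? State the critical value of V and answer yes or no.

Threshold V = 79.8; K < 79.8, so no, the predator goes extinct.

The predator equation gives dP/dt > 0 only when V > 0.61/0.00764 = 79.8.
Without the predator, V → K = 23.3. Since 23.3 < 79.8, the predator cannot invade.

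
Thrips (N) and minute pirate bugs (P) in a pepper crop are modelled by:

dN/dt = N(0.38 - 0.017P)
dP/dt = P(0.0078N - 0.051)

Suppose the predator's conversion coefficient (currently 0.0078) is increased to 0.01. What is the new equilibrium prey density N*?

N* ≈ 5.1

At the interior fixed point, setting dP/dt = 0 with P > 0 fixes N* = (predator death rate)/(NP coefficient) — independent of the other coefficients.
With the change, N* = 0.051/0.01 = 5.1; it falls from 6.54.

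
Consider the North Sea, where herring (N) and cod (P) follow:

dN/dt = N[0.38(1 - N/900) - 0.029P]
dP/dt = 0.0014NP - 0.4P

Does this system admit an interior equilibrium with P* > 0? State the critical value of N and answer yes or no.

The predator equation gives dP/dt > 0 only when N > 0.4/0.0014 = 286.
Without the predator, N → K = 900. Since 900 > 286, the predator can invade and persist.

Threshold N = 286; K > 286, so yes, the predator persists.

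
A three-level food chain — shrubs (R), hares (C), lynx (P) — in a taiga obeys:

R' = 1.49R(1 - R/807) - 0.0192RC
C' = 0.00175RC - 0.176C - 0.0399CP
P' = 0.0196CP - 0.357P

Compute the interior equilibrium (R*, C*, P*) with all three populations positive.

From dP/dt = 0: 0.0196C* = 0.357, so C* = 18.2.
From dR/dt = 0: 1.49(1 - R*/807) = 0.0192·18.2, giving R* = 807·(1 - 0.235) = 618.
From dC/dt = 0: 0.00175·618 - 0.176 = 0.0399P*, so P* = 0.905/0.0399 = 22.7.

R* ≈ 618, C* ≈ 18.2, P* ≈ 22.7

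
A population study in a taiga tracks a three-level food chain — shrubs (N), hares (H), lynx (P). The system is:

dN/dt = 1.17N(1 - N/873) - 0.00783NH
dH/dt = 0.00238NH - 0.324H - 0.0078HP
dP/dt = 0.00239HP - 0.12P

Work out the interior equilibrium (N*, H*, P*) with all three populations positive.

From dP/dt = 0: 0.00239H* = 0.12, so H* = 50.2.
From dN/dt = 0: 1.17(1 - N*/873) = 0.00783·50.2, giving N* = 873·(1 - 0.336) = 580.
From dH/dt = 0: 0.00238·580 - 0.324 = 0.0078P*, so P* = 1.06/0.0078 = 135.

N* ≈ 580, H* ≈ 50.2, P* ≈ 135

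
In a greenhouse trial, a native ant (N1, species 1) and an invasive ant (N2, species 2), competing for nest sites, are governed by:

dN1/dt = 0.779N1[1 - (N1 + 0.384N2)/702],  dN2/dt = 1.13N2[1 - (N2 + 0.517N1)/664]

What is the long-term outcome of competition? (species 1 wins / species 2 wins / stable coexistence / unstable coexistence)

stable coexistence

Compare the nullcline intercepts: K1/α12 = 702/0.384 = 1830 > K2 = 664; K2/α21 = 664/0.517 = 1280 > K1 = 702.
Since both inequalities hold, each species can invade when rare, so the interior equilibrium is stable.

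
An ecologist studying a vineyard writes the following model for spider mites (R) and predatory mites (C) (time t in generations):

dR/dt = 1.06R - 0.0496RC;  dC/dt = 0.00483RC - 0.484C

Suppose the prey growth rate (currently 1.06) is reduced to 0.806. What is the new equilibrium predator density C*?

C* ≈ 16.2

At the interior fixed point, setting dR/dt = 0 with R > 0 fixes C* = (prey growth rate)/(RC coefficient) — independent of the other coefficients.
With the change, C* = 0.806/0.0496 = 16.2; it falls from 21.4.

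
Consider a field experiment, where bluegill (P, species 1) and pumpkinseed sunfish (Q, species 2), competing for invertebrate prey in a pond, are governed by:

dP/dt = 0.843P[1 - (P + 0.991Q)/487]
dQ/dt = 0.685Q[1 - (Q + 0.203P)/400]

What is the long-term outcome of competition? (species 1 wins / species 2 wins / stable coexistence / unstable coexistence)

stable coexistence

Compare the nullcline intercepts: K1/α12 = 487/0.991 = 491 > K2 = 400; K2/α21 = 400/0.203 = 1970 > K1 = 487.
Since both inequalities hold, each species can invade when rare, so the interior equilibrium is stable.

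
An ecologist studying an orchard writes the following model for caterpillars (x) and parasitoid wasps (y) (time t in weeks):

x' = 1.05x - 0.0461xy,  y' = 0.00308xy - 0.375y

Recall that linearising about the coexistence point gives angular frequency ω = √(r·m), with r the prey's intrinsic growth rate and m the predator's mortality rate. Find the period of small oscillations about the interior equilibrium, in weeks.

T ≈ 10 weeks

Here r = 1.05 and m = 0.375, so r·m = 0.394.
ω = √0.394 = 0.627 per week, hence T = 2π/ω ≈ 10 weeks.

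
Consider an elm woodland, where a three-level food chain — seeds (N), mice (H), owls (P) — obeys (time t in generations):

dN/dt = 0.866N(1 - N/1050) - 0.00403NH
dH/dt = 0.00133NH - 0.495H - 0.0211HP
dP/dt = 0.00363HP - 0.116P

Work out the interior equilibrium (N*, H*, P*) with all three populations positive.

N* ≈ 894, H* ≈ 32, P* ≈ 32.9

From dP/dt = 0: 0.00363H* = 0.116, so H* = 32.
From dN/dt = 0: 0.866(1 - N*/1050) = 0.00403·32, giving N* = 1050·(1 - 0.149) = 894.
From dH/dt = 0: 0.00133·894 - 0.495 = 0.0211P*, so P* = 0.694/0.0211 = 32.9.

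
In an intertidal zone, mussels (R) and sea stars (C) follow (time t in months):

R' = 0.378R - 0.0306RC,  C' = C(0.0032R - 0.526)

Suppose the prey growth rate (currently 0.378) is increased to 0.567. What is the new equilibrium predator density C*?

At the interior fixed point, setting dR/dt = 0 with R > 0 fixes C* = (prey growth rate)/(RC coefficient) — independent of the other coefficients.
With the change, C* = 0.567/0.0306 = 18.5; it rises from 12.4.

C* ≈ 18.5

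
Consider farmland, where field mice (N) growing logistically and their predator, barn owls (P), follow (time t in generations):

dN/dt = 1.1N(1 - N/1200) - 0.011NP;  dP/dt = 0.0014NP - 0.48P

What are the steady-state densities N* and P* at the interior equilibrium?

From dP/dt = 0 with P > 0: 0.0014N* = 0.48, so N* = 343.
Substitute into dN/dt = 0: 1.1(1 - 343/1200) = 0.011P*.
The bracket is 0.714, giving P* = 0.786/0.011 = 71.4.

N* ≈ 343, P* ≈ 71.4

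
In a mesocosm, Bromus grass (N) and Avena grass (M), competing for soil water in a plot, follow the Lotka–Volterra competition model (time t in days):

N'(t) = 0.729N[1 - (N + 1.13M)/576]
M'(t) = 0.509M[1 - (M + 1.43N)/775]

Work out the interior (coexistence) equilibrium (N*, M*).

Setting both brackets to zero gives the nullclines N + 1.13M = 576 and 1.43N + M = 775.
Substituting M = 775 - 1.43N into the first: N(1 - 1.13·1.43) = 576 - 1.13·775.
So N* = -300/-0.616 = 487, and then M* = 775 - 1.43·487 = 79.

N* ≈ 487, M* ≈ 79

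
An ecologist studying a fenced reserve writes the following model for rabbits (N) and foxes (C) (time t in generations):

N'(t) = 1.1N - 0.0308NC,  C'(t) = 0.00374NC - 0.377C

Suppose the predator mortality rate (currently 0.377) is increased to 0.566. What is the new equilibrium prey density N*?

At the interior fixed point, setting dC/dt = 0 with C > 0 fixes N* = (predator death rate)/(NC coefficient) — independent of the other coefficients.
With the change, N* = 0.566/0.00374 = 151; it rises from 101.

N* ≈ 151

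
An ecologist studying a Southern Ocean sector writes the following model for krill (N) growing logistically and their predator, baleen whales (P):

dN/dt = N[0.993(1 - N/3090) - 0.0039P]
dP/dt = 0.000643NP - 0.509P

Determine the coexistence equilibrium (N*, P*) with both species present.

N* ≈ 792, P* ≈ 189

From dP/dt = 0 with P > 0: 0.000643N* = 0.509, so N* = 792.
Substitute into dN/dt = 0: 0.993(1 - 792/3090) = 0.0039P*.
The bracket is 0.744, giving P* = 0.739/0.0039 = 189.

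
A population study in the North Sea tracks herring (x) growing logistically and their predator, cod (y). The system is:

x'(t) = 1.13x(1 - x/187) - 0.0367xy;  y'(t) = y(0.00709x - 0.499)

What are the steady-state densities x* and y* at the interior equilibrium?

From dy/dt = 0 with y > 0: 0.00709x* = 0.499, so x* = 70.4.
Substitute into dx/dt = 0: 1.13(1 - 70.4/187) = 0.0367y*.
The bracket is 0.624, giving y* = 0.705/0.0367 = 19.2.

x* ≈ 70.4, y* ≈ 19.2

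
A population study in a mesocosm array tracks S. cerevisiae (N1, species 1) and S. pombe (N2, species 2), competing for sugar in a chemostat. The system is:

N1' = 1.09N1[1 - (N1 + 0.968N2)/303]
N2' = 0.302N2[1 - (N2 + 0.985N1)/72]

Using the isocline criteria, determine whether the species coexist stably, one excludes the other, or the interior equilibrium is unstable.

species 1 excludes species 2

Compare the nullcline intercepts: K1/α12 = 303/0.968 = 313 > K2 = 72; K2/α21 = 72/0.985 = 73.1 < K1 = 303.
Since the inequalities point opposite ways, species 1 can invade but species 2 cannot.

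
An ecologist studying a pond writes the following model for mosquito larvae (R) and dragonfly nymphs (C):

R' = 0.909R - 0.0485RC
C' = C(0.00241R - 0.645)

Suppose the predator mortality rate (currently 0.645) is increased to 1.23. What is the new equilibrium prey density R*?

At the interior fixed point, setting dC/dt = 0 with C > 0 fixes R* = (predator death rate)/(RC coefficient) — independent of the other coefficients.
With the change, R* = 1.23/0.00241 = 510; it rises from 268.

R* ≈ 510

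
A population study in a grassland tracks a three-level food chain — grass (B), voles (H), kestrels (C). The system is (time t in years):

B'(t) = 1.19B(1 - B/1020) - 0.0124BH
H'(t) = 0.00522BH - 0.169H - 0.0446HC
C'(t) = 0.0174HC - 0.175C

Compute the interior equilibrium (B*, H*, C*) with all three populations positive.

From dC/dt = 0: 0.0174H* = 0.175, so H* = 10.1.
From dB/dt = 0: 1.19(1 - B*/1020) = 0.0124·10.1, giving B* = 1020·(1 - 0.105) = 913.
From dH/dt = 0: 0.00522·913 - 0.169 = 0.0446C*, so C* = 4.6/0.0446 = 103.

B* ≈ 913, H* ≈ 10.1, C* ≈ 103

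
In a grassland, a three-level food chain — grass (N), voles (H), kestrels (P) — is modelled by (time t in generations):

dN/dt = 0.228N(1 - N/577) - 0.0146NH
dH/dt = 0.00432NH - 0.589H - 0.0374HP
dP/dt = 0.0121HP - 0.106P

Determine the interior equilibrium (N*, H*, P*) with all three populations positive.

From dP/dt = 0: 0.0121H* = 0.106, so H* = 8.76.
From dN/dt = 0: 0.228(1 - N*/577) = 0.0146·8.76, giving N* = 577·(1 - 0.561) = 253.
From dH/dt = 0: 0.00432·253 - 0.589 = 0.0374P*, so P* = 0.505/0.0374 = 13.5.

N* ≈ 253, H* ≈ 8.76, P* ≈ 13.5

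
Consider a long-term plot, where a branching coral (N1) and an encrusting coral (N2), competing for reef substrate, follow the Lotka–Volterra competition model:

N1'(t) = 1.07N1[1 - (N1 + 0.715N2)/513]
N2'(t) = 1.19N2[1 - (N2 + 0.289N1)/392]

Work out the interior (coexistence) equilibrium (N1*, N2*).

Setting both brackets to zero gives the nullclines N1 + 0.715N2 = 513 and 0.289N1 + N2 = 392.
Substituting N2 = 392 - 0.289N1 into the first: N1(1 - 0.715·0.289) = 513 - 0.715·392.
So N1* = 233/0.793 = 293, and then N2* = 392 - 0.289·293 = 307.

N1* ≈ 293, N2* ≈ 307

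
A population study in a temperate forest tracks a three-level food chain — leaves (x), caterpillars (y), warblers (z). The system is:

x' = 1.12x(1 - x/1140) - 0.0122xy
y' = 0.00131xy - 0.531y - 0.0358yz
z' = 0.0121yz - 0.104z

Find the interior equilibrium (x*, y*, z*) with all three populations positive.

x* ≈ 1030, y* ≈ 8.6, z* ≈ 23

From dz/dt = 0: 0.0121y* = 0.104, so y* = 8.6.
From dx/dt = 0: 1.12(1 - x*/1140) = 0.0122·8.6, giving x* = 1140·(1 - 0.0936) = 1030.
From dy/dt = 0: 0.00131·1030 - 0.531 = 0.0358z*, so z* = 0.823/0.0358 = 23.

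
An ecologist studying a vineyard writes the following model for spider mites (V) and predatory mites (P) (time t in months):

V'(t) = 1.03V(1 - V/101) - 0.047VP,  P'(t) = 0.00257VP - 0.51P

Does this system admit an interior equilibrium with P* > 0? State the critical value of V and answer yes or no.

The predator equation gives dP/dt > 0 only when V > 0.51/0.00257 = 198.
Without the predator, V → K = 101. Since 101 < 198, the predator cannot invade.

Threshold V = 198; K < 198, so no, the predator goes extinct.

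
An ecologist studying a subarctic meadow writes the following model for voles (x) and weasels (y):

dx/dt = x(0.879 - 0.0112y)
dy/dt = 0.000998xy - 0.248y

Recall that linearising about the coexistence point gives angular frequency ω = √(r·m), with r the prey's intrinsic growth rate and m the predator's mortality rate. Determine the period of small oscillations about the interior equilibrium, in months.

Here r = 0.879 and m = 0.248, so r·m = 0.218.
ω = √0.218 = 0.467 per month, hence T = 2π/ω ≈ 13.5 months.

T ≈ 13.5 months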